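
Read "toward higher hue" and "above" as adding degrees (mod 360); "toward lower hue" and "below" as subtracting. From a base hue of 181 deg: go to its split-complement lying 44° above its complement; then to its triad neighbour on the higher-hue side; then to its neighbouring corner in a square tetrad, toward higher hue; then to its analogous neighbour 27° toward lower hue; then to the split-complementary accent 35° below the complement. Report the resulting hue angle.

181 + 224 = 405 → 405 − 360 = 45°   (split-comp 44° ↑)
45 + 120 = 165°   (triadic ↑)
165 + 90 = 255°   (square ↑)
255 − 27 = 228°   (analog 27° ↓)
228 + 145 = 373 → 373 − 360 = 13°   (split-comp 35° ↓)

13°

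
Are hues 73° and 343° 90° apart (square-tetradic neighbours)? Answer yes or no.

Angular distance: |73 − 343| = 270; shorter arc = 360 − 270 = 90°.
90° apart (square-tetradic neighbours) requires 90°.

yes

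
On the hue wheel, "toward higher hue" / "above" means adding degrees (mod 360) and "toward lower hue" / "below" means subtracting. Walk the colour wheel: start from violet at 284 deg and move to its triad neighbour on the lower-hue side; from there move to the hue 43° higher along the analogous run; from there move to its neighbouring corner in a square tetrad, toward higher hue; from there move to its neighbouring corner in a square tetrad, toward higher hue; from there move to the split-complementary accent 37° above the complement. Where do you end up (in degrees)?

triadic ↓ −120°: 284 − 120 = 164°
analog 43° ↑ +43°: 164 + 43 = 207°
square ↑ +90°: 207 + 90 = 297°
square ↑ +90°: 297 + 90 = 387 → 387 − 360 = 27°
split-comp 37° ↑ +217°: 27 + 217 = 244°

244°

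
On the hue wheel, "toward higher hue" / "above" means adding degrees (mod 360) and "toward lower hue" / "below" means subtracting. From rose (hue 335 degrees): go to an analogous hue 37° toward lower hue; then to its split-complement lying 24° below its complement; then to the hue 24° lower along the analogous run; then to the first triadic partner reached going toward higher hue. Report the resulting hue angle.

335 − 37 = 298°   (analog 37° ↓)
298 + 156 = 454 → 454 − 360 = 94°   (split-comp 24° ↓)
94 − 24 = 70°   (analog 24° ↓)
70 + 120 = 190°   (triadic ↑)

190°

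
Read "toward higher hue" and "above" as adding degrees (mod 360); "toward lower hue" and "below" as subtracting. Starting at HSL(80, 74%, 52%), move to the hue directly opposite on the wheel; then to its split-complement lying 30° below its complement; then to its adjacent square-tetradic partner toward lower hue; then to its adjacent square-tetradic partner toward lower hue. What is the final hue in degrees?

+180° (complement): 80 + 180 = 260°
+150° (split-comp 30° ↓): 260 + 150 = 410 → 410 − 360 = 50°
−90° (square ↓): 50 − 90 = -40 → -40 + 360 = 320°
−90° (square ↓): 320 − 90 = 230°

230°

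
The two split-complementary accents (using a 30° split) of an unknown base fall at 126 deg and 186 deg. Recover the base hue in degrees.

The accents sit 30° either side of the complement, so the complement is their short-arc midpoint on the wheel.
Short-arc midpoint of 126° and 186°: 156°.
Base is 180° from the complement: 156 − 180 = -24 → -24 + 360 = 336°

336°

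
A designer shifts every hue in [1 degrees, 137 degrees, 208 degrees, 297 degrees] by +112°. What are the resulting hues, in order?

1 + 112 = 113°
137 + 112 = 249°
208 + 112 = 320°
297 + 112 = 409 → 409 − 360 = 49°

113°, 249°, 320°, 49°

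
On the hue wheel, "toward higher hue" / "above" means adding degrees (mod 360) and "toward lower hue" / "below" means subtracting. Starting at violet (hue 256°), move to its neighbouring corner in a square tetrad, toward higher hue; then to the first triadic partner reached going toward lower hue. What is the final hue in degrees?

256 + 90 = 346°   (square ↑)
346 − 120 = 226°   (triadic ↓)

226°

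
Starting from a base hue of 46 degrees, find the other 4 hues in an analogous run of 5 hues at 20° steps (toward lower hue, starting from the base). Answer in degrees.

26°, 6°, 346° and 326°

46 − 20 = 26°
46 − 40 = 6°
46 − 60 = -14 → -14 + 360 = 346°
46 − 80 = -34 → -34 + 360 = 326°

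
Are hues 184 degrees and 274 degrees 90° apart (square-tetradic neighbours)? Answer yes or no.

Angular distance: |184 − 274| = 90 = 90°.
90° apart (square-tetradic neighbours) requires 90°.

yes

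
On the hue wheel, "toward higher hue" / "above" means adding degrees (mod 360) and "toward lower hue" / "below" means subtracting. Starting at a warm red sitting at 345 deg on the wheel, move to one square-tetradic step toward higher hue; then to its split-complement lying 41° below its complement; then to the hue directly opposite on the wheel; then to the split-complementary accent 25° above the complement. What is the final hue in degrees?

345 + 90 = 435 → 435 − 360 = 75°   (square ↑)
75 + 139 = 214°   (split-comp 41° ↓)
214 + 180 = 394 → 394 − 360 = 34°   (complement)
34 + 205 = 239°   (split-comp 25° ↑)

239°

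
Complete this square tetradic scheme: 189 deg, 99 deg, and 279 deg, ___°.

A square tetradic scheme places four hues every 90°.
The full set through 99° is {9°, 99°, 189°, 279°}.
Given {99°, 189°, 279°}, the missing hue is 9°.

9°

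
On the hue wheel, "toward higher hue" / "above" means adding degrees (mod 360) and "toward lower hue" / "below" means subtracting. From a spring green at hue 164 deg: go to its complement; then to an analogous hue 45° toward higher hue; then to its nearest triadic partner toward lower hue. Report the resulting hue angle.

complement +180°: 164 + 180 = 344°
analog 45° ↑ +45°: 344 + 45 = 389 → 389 − 360 = 29°
triadic ↓ −120°: 29 − 120 = -91 → -91 + 360 = 269°

269°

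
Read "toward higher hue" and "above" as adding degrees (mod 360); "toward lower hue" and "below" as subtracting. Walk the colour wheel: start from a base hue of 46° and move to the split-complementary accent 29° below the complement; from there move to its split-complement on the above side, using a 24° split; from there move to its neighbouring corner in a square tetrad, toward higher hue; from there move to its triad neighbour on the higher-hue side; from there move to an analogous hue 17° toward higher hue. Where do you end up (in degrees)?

268°

split-comp 29° ↓ +151°: 46 + 151 = 197°
split-comp 24° ↑ +204°: 197 + 204 = 401 → 401 − 360 = 41°
square ↑ +90°: 41 + 90 = 131°
triadic ↑ +120°: 131 + 120 = 251°
analog 17° ↑ +17°: 251 + 17 = 268°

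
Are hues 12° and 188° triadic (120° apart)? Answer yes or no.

Angular distance: |12 − 188| = 176 = 176°.
Triadic (120° apart) requires 120°.

no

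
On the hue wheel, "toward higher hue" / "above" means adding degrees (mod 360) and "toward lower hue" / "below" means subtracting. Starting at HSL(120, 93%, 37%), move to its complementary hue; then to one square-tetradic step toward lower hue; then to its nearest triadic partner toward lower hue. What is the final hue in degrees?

90°

+180° (complement): 120 + 180 = 300°
−90° (square ↓): 300 − 90 = 210°
−120° (triadic ↓): 210 − 120 = 90°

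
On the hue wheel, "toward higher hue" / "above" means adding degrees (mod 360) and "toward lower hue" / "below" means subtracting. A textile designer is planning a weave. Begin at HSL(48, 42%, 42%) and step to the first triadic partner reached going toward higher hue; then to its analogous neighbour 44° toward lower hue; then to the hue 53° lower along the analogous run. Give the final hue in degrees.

triadic ↑ +120°: 48 + 120 = 168°
analog 44° ↓ −44°: 168 − 44 = 124°
analog 53° ↓ −53°: 124 − 53 = 71°

71°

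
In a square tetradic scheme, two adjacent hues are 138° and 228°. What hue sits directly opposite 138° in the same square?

318°

A square tetradic scheme places four hues 90° apart; opposite corners are 180° apart.
138 + 180 = 318°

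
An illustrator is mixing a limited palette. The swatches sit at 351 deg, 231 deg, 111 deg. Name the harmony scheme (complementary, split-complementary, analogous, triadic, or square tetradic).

triadic

Sort the hues: 111°, 231°, 351°.
Successive gaps around the wheel: 120°, 120°, 120°.
Three hues equally spaced 120° apart form a triad.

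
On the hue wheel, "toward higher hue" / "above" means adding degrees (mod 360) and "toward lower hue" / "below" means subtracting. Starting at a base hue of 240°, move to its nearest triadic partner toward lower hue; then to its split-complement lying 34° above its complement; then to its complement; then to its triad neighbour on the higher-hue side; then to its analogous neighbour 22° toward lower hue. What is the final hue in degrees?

triadic ↓ −120°: 240 − 120 = 120°
split-comp 34° ↑ +214°: 120 + 214 = 334°
complement +180°: 334 + 180 = 514 → 514 − 360 = 154°
triadic ↑ +120°: 154 + 120 = 274°
analog 22° ↓ −22°: 274 − 22 = 252°

252°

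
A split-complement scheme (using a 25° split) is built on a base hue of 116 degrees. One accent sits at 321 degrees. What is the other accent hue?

Split-complementary hues sit 25° either side of the complement.
Complement of the base 116°: 116 + 180 = 296°
The given accent 321° is 25° one side of 296°; the other accent sits 25° the other side: 296 − 25 = 271°

271°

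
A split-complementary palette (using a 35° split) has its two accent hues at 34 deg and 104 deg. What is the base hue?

The accents sit 35° either side of the complement, so the complement is their short-arc midpoint on the wheel.
Short-arc midpoint of 34° and 104°: 69°.
Base is 180° from the complement: 69 − 180 = -111 → -111 + 360 = 249°

249°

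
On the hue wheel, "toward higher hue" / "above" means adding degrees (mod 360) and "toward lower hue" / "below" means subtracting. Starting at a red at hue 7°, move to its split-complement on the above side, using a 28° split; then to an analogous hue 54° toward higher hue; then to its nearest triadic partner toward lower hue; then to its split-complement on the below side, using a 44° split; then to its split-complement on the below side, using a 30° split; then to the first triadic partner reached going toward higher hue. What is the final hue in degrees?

195°

split-comp 28° ↑ +208°: 7 + 208 = 215°
analog 54° ↑ +54°: 215 + 54 = 269°
triadic ↓ −120°: 269 − 120 = 149°
split-comp 44° ↓ +136°: 149 + 136 = 285°
split-comp 30° ↓ +150°: 285 + 150 = 435 → 435 − 360 = 75°
triadic ↑ +120°: 75 + 120 = 195°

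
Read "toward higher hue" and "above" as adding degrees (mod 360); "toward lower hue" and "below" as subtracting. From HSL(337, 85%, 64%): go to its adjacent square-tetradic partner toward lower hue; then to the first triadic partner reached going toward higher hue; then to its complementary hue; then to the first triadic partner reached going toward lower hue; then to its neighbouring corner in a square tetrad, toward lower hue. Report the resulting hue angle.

337 − 90 = 247°   (square ↓)
247 + 120 = 367 → 367 − 360 = 7°   (triadic ↑)
7 + 180 = 187°   (complement)
187 − 120 = 67°   (triadic ↓)
67 − 90 = -23 → -23 + 360 = 337°   (square ↓)

337°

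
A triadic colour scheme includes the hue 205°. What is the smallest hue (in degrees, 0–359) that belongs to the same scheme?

A triad places three hues 120° apart.
The full set through 205° is {85°, 205°, 325°}.

85°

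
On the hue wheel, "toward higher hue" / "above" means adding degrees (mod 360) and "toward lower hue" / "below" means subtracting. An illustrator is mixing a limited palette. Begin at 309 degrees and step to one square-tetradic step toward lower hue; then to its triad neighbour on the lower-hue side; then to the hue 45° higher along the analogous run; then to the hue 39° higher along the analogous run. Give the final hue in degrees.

−90° (square ↓): 309 − 90 = 219°
−120° (triadic ↓): 219 − 120 = 99°
+45° (analog 45° ↑): 99 + 45 = 144°
+39° (analog 39° ↑): 144 + 39 = 183°

183°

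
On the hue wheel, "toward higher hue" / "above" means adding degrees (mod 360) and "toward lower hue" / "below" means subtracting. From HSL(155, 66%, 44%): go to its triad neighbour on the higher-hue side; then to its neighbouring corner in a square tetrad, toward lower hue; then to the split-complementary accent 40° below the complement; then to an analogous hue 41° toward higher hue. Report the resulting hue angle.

triadic ↑ +120°: 155 + 120 = 275°
square ↓ −90°: 275 − 90 = 185°
split-comp 40° ↓ +140°: 185 + 140 = 325°
analog 41° ↑ +41°: 325 + 41 = 366 → 366 − 360 = 6°

6°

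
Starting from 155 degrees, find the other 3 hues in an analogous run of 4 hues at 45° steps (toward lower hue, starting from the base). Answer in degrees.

155 − 45 = 110°
155 − 90 = 65°
155 − 135 = 20°

110°, 65°, and 20°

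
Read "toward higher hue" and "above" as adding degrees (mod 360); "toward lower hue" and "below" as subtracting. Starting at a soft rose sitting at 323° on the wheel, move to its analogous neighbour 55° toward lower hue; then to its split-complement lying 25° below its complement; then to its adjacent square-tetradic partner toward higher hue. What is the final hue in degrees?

153°

323 − 55 = 268°   (analog 55° ↓)
268 + 155 = 423 → 423 − 360 = 63°   (split-comp 25° ↓)
63 + 90 = 153°   (square ↑)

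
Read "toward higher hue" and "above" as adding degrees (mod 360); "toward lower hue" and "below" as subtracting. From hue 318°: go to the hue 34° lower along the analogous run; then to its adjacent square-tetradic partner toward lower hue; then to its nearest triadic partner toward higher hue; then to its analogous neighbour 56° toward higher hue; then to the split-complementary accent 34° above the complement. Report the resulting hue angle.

224°

−34° (analog 34° ↓): 318 − 34 = 284°
−90° (square ↓): 284 − 90 = 194°
+120° (triadic ↑): 194 + 120 = 314°
+56° (analog 56° ↑): 314 + 56 = 370 → 370 − 360 = 10°
+214° (split-comp 34° ↑): 10 + 214 = 224°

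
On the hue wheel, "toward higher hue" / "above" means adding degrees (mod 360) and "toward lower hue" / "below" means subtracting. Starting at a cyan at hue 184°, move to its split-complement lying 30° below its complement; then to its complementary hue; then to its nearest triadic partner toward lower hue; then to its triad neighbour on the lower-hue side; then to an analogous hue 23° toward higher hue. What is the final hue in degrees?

split-comp 30° ↓ +150°: 184 + 150 = 334°
complement +180°: 334 + 180 = 514 → 514 − 360 = 154°
triadic ↓ −120°: 154 − 120 = 34°
triadic ↓ −120°: 34 − 120 = -86 → -86 + 360 = 274°
analog 23° ↑ +23°: 274 + 23 = 297°

297°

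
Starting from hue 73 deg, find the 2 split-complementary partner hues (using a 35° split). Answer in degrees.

218° and 288°

Split-complementary hues sit 35° either side of the complement.
Complement of 73 deg: 73 + 180 = 253°
253 − 35 = 218°
253 + 35 = 288°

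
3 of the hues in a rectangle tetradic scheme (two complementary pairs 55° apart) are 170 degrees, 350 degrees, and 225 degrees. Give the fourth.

45°

A rectangular tetradic uses two complementary pairs 55° apart: offsets 0°, 55°, 180°, 235°.
Among {170°, 225°, 350°}, 170° and 350° are a 180° pair.
The remaining hue 225° needs its own complement: 225 + 180 = 405 → 405 − 360 = 45°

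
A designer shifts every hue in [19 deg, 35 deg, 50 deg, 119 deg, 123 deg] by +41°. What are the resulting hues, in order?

60°, 76°, 91°, 160°, 164°

19 + 41 = 60°
35 + 41 = 76°
50 + 41 = 91°
119 + 41 = 160°
123 + 41 = 164°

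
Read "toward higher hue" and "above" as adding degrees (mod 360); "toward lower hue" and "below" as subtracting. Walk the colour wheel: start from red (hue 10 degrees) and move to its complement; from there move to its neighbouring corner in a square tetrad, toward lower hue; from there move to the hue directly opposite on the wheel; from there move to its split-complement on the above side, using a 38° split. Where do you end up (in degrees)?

10 + 180 = 190°   (complement)
190 − 90 = 100°   (square ↓)
100 + 180 = 280°   (complement)
280 + 218 = 498 → 498 − 360 = 138°   (split-comp 38° ↑)

138°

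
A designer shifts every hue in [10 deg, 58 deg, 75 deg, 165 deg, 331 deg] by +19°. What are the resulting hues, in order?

29°, 77°, 94°, 184°, 350°

10 + 19 = 29°
58 + 19 = 77°
75 + 19 = 94°
165 + 19 = 184°
331 + 19 = 350°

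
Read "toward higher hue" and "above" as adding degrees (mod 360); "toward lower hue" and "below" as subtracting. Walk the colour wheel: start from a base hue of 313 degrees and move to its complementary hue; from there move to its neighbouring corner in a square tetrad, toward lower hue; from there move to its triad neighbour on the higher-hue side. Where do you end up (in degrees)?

163°

complement +180°: 313 + 180 = 493 → 493 − 360 = 133°
square ↓ −90°: 133 − 90 = 43°
triadic ↑ +120°: 43 + 120 = 163°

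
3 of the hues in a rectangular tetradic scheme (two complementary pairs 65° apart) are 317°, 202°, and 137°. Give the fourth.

22°

A rectangular tetradic uses two complementary pairs 65° apart: offsets 0°, 65°, 180°, 245°.
Among {137°, 202°, 317°}, 137° and 317° are a 180° pair.
The remaining hue 202° needs its own complement: 202 + 180 = 382 → 382 − 360 = 22°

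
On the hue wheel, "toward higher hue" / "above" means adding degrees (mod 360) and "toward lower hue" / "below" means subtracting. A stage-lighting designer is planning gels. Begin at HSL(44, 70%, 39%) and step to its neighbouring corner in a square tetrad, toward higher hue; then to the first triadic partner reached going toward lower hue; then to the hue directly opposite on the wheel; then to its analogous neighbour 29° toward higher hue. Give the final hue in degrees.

223°

44 + 90 = 134°   (square ↑)
134 − 120 = 14°   (triadic ↓)
14 + 180 = 194°   (complement)
194 + 29 = 223°   (analog 29° ↑)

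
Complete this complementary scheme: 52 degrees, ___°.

The complement sits 180° across the wheel.
The full set through 52° is {52°, 232°}.
Given {52°}, the missing hue is 232°.

232°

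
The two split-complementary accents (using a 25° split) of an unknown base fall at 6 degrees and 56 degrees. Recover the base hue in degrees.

211°

The accents sit 25° either side of the complement, so the complement is their short-arc midpoint on the wheel.
Short-arc midpoint of 6° and 56°: 31°.
Base is 180° from the complement: 31 − 180 = -149 → -149 + 360 = 211°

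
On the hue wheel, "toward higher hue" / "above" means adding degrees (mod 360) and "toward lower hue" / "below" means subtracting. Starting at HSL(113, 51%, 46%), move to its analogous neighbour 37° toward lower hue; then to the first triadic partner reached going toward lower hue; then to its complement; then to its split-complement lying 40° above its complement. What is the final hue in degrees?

356°

analog 37° ↓ −37°: 113 − 37 = 76°
triadic ↓ −120°: 76 − 120 = -44 → -44 + 360 = 316°
complement +180°: 316 + 180 = 496 → 496 − 360 = 136°
split-comp 40° ↑ +220°: 136 + 220 = 356°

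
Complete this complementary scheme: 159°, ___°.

The complement sits 180° across the wheel.
The full set through 159° is {159°, 339°}.
Given {159°}, the missing hue is 339°.

339°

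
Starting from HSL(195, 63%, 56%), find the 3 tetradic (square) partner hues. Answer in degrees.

A square tetradic scheme places four hues every 90°.
195 + 90 = 285°
195 + 180 = 375 → 375 − 360 = 15°
195 + 270 = 465 → 465 − 360 = 105°

285°, 15°, 105°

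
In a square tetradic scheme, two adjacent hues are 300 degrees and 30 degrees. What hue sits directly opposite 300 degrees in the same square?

A square tetradic scheme places four hues 90° apart; opposite corners are 180° apart.
300 + 180 = 480 → 480 − 360 = 120°

120°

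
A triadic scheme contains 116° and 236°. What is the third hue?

356°

A triad spaces three hues 120° apart.
The full set is {116°, 236°, 356°}.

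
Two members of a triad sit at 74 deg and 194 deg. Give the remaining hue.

A triad spaces three hues 120° apart.
The full set is {74°, 194°, 314°}.

314°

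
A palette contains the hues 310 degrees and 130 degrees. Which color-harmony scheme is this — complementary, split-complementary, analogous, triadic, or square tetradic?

complementary

Sort the hues: 130°, 310°.
Successive gaps around the wheel: 180°, 180°.
Two hues 180° apart are complementary.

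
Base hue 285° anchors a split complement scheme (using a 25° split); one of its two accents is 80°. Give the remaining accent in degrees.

Split-complementary hues sit 25° either side of the complement.
Complement of the base 285°: 285 + 180 = 465 → 465 − 360 = 105°
The given accent 80° is 25° one side of 105°; the other accent sits 25° the other side: 105 + 25 = 130°

130°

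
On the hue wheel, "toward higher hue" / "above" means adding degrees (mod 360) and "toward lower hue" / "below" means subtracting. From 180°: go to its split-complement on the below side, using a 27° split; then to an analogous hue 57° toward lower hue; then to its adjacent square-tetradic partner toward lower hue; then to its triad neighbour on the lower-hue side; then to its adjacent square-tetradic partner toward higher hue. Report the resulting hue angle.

+153° (split-comp 27° ↓): 180 + 153 = 333°
−57° (analog 57° ↓): 333 − 57 = 276°
−90° (square ↓): 276 − 90 = 186°
−120° (triadic ↓): 186 − 120 = 66°
+90° (square ↑): 66 + 90 = 156°

156°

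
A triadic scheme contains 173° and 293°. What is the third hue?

53°

A triad spaces three hues 120° apart.
The full set is {53°, 173°, 293°}.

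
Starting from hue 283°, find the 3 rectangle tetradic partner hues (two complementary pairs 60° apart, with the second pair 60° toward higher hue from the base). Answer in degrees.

A rectangular tetradic uses two complementary pairs 60° apart: offsets 0°, 60°, 180°, 240°.
283 + 60 = 343°
283 + 180 = 463 → 463 − 360 = 103°
283 + 240 = 523 → 523 − 360 = 163°

343°, 103°, and 163°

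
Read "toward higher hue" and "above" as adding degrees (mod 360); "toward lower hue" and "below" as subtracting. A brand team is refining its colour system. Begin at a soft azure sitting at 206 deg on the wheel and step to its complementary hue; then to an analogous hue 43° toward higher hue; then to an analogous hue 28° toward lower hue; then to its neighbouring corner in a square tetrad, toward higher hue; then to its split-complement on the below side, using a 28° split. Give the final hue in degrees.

283°

206 + 180 = 386 → 386 − 360 = 26°   (complement)
26 + 43 = 69°   (analog 43° ↑)
69 − 28 = 41°   (analog 28° ↓)
41 + 90 = 131°   (square ↑)
131 + 152 = 283°   (split-comp 28° ↓)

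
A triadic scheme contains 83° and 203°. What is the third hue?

323°

A triad spaces three hues 120° apart.
The full set is {83°, 203°, 323°}.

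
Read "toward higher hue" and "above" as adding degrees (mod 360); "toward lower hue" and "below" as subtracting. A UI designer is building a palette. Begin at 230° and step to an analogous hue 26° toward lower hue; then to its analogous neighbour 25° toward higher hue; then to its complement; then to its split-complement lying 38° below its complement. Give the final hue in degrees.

191°

analog 26° ↓ −26°: 230 − 26 = 204°
analog 25° ↑ +25°: 204 + 25 = 229°
complement +180°: 229 + 180 = 409 → 409 − 360 = 49°
split-comp 38° ↓ +142°: 49 + 142 = 191°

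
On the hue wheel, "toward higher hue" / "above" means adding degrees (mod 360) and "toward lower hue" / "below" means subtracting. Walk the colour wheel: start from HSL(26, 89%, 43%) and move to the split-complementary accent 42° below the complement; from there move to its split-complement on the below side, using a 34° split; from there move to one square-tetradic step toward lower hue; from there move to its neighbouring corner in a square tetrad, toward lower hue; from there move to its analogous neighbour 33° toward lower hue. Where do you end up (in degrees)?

split-comp 42° ↓ +138°: 26 + 138 = 164°
split-comp 34° ↓ +146°: 164 + 146 = 310°
square ↓ −90°: 310 − 90 = 220°
square ↓ −90°: 220 − 90 = 130°
analog 33° ↓ −33°: 130 − 33 = 97°

97°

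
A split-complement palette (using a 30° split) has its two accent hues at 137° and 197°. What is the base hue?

347°

The accents sit 30° either side of the complement, so the complement is their short-arc midpoint on the wheel.
Short-arc midpoint of 137° and 197°: 167°.
Base is 180° from the complement: 167 − 180 = -13 → -13 + 360 = 347°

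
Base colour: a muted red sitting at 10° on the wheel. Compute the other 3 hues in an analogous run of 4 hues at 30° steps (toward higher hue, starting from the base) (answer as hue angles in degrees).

Analogous hues sit every 30° along the wheel.
10 + 30 = 40°
10 + 60 = 70°
10 + 90 = 100°

40°, 70° and 100°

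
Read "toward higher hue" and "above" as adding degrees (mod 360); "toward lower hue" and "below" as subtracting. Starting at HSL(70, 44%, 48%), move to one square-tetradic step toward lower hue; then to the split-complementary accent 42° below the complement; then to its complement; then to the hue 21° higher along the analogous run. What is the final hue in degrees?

square ↓ −90°: 70 − 90 = -20 → -20 + 360 = 340°
split-comp 42° ↓ +138°: 340 + 138 = 478 → 478 − 360 = 118°
complement +180°: 118 + 180 = 298°
analog 21° ↑ +21°: 298 + 21 = 319°

319°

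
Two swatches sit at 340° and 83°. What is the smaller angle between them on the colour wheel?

103°

|340 − 83| = 257.
The shorter arc is 360 − 257 = 103°.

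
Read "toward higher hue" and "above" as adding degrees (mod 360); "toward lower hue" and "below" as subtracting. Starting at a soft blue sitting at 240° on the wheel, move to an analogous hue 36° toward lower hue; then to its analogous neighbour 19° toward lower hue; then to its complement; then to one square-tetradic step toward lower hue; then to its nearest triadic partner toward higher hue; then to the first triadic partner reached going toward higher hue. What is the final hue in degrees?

240 − 36 = 204°   (analog 36° ↓)
204 − 19 = 185°   (analog 19° ↓)
185 + 180 = 365 → 365 − 360 = 5°   (complement)
5 − 90 = -85 → -85 + 360 = 275°   (square ↓)
275 + 120 = 395 → 395 − 360 = 35°   (triadic ↑)
35 + 120 = 155°   (triadic ↑)

155°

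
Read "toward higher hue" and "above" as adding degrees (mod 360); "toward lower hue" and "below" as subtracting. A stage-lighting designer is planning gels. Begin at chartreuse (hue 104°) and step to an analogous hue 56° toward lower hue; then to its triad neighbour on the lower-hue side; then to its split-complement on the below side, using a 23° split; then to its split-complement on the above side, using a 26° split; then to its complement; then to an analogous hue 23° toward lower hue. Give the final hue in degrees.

analog 56° ↓ −56°: 104 − 56 = 48°
triadic ↓ −120°: 48 − 120 = -72 → -72 + 360 = 288°
split-comp 23° ↓ +157°: 288 + 157 = 445 → 445 − 360 = 85°
split-comp 26° ↑ +206°: 85 + 206 = 291°
complement +180°: 291 + 180 = 471 → 471 − 360 = 111°
analog 23° ↓ −23°: 111 − 23 = 88°

88°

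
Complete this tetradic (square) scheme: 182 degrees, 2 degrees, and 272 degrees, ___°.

A square tetradic scheme places four hues every 90°.
The full set through 2° is {2°, 92°, 182°, 272°}.
Given {2°, 182°, 272°}, the missing hue is 92°.

92°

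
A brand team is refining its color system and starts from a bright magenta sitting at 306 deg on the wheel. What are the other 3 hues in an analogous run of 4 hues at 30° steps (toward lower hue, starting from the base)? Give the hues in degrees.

276°, 246°, 216°

306 − 30 = 276°
306 − 60 = 246°
306 − 90 = 216°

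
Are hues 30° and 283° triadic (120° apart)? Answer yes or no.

no

Angular distance: |30 − 283| = 253; shorter arc = 360 − 253 = 107°.
Triadic (120° apart) requires 120°.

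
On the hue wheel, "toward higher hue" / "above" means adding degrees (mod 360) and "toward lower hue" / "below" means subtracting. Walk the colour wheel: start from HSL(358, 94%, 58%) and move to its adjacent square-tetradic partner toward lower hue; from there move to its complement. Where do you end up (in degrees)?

88°

−90° (square ↓): 358 − 90 = 268°
+180° (complement): 268 + 180 = 448 → 448 − 360 = 88°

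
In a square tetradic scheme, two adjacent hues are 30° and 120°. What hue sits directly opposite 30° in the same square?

A square tetradic scheme places four hues 90° apart; opposite corners are 180° apart.
30 + 180 = 210°

210°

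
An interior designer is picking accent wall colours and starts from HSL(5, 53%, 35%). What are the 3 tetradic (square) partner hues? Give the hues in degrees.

A square tetradic scheme places four hues every 90°.
5 + 90 = 95°
5 + 180 = 185°
5 + 270 = 275°

95°, 185° and 275°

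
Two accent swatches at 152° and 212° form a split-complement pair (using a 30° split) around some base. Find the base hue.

2°

The accents sit 30° either side of the complement, so the complement is their short-arc midpoint on the wheel.
Short-arc midpoint of 152° and 212°: 182°.
Base is 180° from the complement: 182 − 180 = 2°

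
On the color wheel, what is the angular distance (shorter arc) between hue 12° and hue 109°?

97°

|12 − 109| = 97.
97 ≤ 180, so the shorter arc is 97°.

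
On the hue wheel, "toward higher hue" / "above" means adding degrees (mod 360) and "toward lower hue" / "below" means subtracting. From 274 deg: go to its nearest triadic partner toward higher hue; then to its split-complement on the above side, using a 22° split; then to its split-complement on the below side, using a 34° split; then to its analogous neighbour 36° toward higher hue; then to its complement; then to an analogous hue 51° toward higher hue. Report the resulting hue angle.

triadic ↑ +120°: 274 + 120 = 394 → 394 − 360 = 34°
split-comp 22° ↑ +202°: 34 + 202 = 236°
split-comp 34° ↓ +146°: 236 + 146 = 382 → 382 − 360 = 22°
analog 36° ↑ +36°: 22 + 36 = 58°
complement +180°: 58 + 180 = 238°
analog 51° ↑ +51°: 238 + 51 = 289°

289°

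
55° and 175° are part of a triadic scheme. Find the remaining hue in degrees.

295°

A triad places three hues 120° apart.
The full set through 55° is {55°, 175°, 295°}.
Given {55°, 175°}, the missing hue is 295°.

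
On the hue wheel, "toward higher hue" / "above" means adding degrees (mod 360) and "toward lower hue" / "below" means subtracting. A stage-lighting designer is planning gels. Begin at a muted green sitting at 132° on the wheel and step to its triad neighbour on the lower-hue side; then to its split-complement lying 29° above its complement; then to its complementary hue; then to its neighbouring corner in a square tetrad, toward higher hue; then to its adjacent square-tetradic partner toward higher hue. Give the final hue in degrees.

132 − 120 = 12°   (triadic ↓)
12 + 209 = 221°   (split-comp 29° ↑)
221 + 180 = 401 → 401 − 360 = 41°   (complement)
41 + 90 = 131°   (square ↑)
131 + 90 = 221°   (square ↑)

221°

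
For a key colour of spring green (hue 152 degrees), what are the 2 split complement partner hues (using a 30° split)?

302° and 2°

Split-complementary hues sit 30° either side of the complement.
Complement of 152 degrees: 152 + 180 = 332°
332 − 30 = 302°
332 + 30 = 362 → 362 − 360 = 2°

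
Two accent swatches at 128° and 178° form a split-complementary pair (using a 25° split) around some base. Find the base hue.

333°

The accents sit 25° either side of the complement, so the complement is their short-arc midpoint on the wheel.
Short-arc midpoint of 128° and 178°: 153°.
Base is 180° from the complement: 153 − 180 = -27 → -27 + 360 = 333°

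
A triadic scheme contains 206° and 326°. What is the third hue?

86°

A triad spaces three hues 120° apart.
The full set is {86°, 206°, 326°}.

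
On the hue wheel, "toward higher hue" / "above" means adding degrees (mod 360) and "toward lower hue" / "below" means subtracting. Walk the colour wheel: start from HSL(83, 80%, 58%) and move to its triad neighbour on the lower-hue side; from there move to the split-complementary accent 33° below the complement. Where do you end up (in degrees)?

110°

−120° (triadic ↓): 83 − 120 = -37 → -37 + 360 = 323°
+147° (split-comp 33° ↓): 323 + 147 = 470 → 470 − 360 = 110°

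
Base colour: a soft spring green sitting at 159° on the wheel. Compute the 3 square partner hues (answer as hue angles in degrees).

249°, 339°, and 69°

159 + 90 = 249°
159 + 180 = 339°
159 + 270 = 429 → 429 − 360 = 69°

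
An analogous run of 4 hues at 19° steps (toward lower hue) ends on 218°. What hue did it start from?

3 steps of 19° (toward lower hue) give a net shift of −57°.
Start = end − shift: 218 + 57 = 275°

275°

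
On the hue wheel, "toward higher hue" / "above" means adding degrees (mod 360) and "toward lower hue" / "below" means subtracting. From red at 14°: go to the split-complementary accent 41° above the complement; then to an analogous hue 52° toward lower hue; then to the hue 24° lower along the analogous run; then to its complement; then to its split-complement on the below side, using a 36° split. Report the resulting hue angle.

split-comp 41° ↑ +221°: 14 + 221 = 235°
analog 52° ↓ −52°: 235 − 52 = 183°
analog 24° ↓ −24°: 183 − 24 = 159°
complement +180°: 159 + 180 = 339°
split-comp 36° ↓ +144°: 339 + 144 = 483 → 483 − 360 = 123°

123°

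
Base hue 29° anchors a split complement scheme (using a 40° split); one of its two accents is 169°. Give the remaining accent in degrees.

Split-complementary hues sit 40° either side of the complement.
Complement of the base 29°: 29 + 180 = 209°
The given accent 169° is 40° one side of 209°; the other accent sits 40° the other side: 209 + 40 = 249°

249°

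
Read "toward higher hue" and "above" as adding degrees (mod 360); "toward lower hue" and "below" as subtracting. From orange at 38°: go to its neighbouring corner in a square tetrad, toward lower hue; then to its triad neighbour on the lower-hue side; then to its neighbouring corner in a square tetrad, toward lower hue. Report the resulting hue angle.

98°

square ↓ −90°: 38 − 90 = -52 → -52 + 360 = 308°
triadic ↓ −120°: 308 − 120 = 188°
square ↓ −90°: 188 − 90 = 98°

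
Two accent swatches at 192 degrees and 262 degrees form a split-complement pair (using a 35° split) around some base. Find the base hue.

The accents sit 35° either side of the complement, so the complement is their short-arc midpoint on the wheel.
Short-arc midpoint of 192° and 262°: 227°.
Base is 180° from the complement: 227 − 180 = 47°

47°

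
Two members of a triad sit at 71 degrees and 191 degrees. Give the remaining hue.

A triad spaces three hues 120° apart.
The full set is {71°, 191°, 311°}.

311°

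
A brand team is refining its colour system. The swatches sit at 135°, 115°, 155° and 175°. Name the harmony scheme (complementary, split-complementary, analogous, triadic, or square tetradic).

Sort the hues: 115°, 135°, 155°, 175°.
Successive gaps around the wheel: 20°, 20°, 20°, 300°.
A run of hues at equal small steps (20°) with one large closing gap is an analogous group.

analogous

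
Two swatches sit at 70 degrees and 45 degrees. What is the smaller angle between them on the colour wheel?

25°

|70 − 45| = 25.
25 ≤ 180, so the shorter arc is 25°.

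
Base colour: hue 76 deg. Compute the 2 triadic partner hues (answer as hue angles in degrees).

A triad places three hues 120° apart.
76 + 120 = 196°
76 + 240 = 316°

196° and 316°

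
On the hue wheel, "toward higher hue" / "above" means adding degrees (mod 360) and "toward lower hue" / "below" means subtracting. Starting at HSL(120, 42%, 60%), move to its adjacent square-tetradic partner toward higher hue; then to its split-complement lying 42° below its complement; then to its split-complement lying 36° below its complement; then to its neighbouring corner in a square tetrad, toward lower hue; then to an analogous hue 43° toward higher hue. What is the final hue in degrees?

85°

square ↑ +90°: 120 + 90 = 210°
split-comp 42° ↓ +138°: 210 + 138 = 348°
split-comp 36° ↓ +144°: 348 + 144 = 492 → 492 − 360 = 132°
square ↓ −90°: 132 − 90 = 42°
analog 43° ↑ +43°: 42 + 43 = 85°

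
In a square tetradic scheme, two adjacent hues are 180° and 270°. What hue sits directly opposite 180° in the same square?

0°

A square tetradic scheme places four hues 90° apart; opposite corners are 180° apart.
180 + 180 = 360 → 360 − 360 = 0°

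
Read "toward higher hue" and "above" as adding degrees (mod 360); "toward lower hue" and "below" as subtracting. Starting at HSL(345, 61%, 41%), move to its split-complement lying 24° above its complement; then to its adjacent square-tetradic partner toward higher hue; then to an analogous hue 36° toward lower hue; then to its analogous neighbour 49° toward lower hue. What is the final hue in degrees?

194°

+204° (split-comp 24° ↑): 345 + 204 = 549 → 549 − 360 = 189°
+90° (square ↑): 189 + 90 = 279°
−36° (analog 36° ↓): 279 − 36 = 243°
−49° (analog 49° ↓): 243 − 49 = 194°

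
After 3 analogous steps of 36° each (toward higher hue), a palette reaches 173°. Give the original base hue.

65°

3 steps of 36° (toward higher hue) give a net shift of +108°.
Start = end − shift: 173 − 108 = 65°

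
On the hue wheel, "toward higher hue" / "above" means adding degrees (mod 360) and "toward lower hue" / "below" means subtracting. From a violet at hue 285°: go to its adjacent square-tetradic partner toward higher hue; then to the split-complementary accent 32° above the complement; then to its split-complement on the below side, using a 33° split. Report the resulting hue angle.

square ↑ +90°: 285 + 90 = 375 → 375 − 360 = 15°
split-comp 32° ↑ +212°: 15 + 212 = 227°
split-comp 33° ↓ +147°: 227 + 147 = 374 → 374 − 360 = 14°

14°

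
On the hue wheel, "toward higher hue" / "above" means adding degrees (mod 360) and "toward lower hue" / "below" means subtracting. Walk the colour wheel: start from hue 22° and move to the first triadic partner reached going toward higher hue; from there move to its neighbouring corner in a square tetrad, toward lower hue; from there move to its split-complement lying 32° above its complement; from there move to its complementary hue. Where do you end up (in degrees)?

+120° (triadic ↑): 22 + 120 = 142°
−90° (square ↓): 142 − 90 = 52°
+212° (split-comp 32° ↑): 52 + 212 = 264°
+180° (complement): 264 + 180 = 444 → 444 − 360 = 84°

84°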